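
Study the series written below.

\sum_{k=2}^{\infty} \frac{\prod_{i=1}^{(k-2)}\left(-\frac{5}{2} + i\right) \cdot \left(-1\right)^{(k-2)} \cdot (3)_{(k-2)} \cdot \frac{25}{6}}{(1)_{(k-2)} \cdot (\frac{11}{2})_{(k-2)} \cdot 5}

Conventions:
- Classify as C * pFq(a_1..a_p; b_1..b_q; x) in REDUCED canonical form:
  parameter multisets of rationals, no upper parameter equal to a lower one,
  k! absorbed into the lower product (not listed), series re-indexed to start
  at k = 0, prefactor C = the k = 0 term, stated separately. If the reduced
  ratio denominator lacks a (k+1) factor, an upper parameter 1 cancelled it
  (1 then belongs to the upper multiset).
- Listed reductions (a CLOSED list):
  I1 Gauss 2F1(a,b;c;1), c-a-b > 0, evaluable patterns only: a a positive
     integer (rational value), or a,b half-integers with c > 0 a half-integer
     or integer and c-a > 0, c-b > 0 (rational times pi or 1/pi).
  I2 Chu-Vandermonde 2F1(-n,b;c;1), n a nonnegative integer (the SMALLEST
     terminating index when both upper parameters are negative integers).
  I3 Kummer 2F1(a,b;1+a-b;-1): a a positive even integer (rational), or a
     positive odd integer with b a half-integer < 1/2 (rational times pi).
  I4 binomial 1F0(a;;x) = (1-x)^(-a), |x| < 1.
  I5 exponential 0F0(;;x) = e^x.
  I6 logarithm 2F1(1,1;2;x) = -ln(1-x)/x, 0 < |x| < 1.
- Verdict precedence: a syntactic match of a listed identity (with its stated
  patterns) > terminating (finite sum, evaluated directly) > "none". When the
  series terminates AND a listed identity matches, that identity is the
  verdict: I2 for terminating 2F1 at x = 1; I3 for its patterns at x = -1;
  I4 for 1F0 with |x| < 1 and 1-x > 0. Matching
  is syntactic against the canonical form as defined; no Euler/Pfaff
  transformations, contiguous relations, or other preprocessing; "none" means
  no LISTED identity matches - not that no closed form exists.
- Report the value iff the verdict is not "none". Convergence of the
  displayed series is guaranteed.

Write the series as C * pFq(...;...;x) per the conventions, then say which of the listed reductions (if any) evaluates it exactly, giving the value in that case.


At argument -1: a 2F1 with upper {-\frac{3}{2}, 3}, lower {\frac{11}{2}}, scaled by C = \frac{5}{6}. Verdict: the Kummer evaluation I3 fires (x = -1; c = \frac{11}{2} equals 1+a-b for upper {-\frac{3}{2}, 3}: listed pattern). Exact value: \frac{525}{1024} \cdot \pi.

Structural cue: t_0 = \frac{5}{6} here, and the running product (prefactor 5/6) telescopes to a rising factorial.
Step ratio: r(k) = -1 * (k-\frac{3}{2}) (k+3) / [(k+\frac{11}{2}) (k+1)] - rational in k. x = -1; t_0 = \frac{5}{6}; negate the roots.


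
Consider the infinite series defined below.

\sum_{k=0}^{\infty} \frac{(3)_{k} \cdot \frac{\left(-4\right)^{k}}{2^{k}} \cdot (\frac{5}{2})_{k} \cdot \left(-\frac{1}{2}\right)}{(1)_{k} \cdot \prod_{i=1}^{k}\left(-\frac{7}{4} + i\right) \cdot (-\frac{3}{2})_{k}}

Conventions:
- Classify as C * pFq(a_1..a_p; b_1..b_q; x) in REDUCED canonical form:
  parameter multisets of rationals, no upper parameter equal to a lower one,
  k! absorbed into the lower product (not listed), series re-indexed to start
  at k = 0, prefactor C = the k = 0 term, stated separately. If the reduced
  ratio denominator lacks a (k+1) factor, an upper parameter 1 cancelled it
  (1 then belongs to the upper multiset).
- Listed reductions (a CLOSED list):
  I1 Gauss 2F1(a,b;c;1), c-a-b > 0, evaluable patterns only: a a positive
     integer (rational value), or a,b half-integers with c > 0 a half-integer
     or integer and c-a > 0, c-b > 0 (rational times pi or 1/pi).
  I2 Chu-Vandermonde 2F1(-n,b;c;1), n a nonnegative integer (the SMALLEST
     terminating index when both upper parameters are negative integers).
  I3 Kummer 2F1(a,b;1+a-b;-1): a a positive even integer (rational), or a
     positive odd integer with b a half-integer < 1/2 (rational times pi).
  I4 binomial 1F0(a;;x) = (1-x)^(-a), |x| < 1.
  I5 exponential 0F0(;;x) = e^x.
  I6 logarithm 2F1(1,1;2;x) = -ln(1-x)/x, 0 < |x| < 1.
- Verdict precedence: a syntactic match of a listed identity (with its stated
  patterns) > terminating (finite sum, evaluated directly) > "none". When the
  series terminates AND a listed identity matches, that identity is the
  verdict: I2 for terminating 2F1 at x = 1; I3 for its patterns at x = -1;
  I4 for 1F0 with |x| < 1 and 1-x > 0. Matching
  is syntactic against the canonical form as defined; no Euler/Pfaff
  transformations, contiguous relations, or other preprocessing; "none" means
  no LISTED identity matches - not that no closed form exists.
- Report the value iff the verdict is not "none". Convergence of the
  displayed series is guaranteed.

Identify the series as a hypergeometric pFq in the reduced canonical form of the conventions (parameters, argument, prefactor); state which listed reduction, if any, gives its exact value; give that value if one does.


Key observation: from the first term -\frac{1}{2}: (1)_k (C = -1/2, x = -2) is k! itself.
Consecutive-term ratio: r(k) = -2 * (k+\frac{5}{2}) (k+3) / [(k-\frac{3}{2}) (k-\frac{3}{4}) (k+1)] - rational; roots negated = parameters, x = -2, C = -\frac{1}{2}.

x = -2 here; the reduced form reads 2F2, upper {\frac{5}{2}, 3}, lower {-\frac{3}{2}, -\frac{3}{4}}, C = -\frac{1}{2}. Verdict: none. A 2F2 with upper {\frac{5}{2}, 3} fits none of I1-I6 at x = -2; the sum runs forever.


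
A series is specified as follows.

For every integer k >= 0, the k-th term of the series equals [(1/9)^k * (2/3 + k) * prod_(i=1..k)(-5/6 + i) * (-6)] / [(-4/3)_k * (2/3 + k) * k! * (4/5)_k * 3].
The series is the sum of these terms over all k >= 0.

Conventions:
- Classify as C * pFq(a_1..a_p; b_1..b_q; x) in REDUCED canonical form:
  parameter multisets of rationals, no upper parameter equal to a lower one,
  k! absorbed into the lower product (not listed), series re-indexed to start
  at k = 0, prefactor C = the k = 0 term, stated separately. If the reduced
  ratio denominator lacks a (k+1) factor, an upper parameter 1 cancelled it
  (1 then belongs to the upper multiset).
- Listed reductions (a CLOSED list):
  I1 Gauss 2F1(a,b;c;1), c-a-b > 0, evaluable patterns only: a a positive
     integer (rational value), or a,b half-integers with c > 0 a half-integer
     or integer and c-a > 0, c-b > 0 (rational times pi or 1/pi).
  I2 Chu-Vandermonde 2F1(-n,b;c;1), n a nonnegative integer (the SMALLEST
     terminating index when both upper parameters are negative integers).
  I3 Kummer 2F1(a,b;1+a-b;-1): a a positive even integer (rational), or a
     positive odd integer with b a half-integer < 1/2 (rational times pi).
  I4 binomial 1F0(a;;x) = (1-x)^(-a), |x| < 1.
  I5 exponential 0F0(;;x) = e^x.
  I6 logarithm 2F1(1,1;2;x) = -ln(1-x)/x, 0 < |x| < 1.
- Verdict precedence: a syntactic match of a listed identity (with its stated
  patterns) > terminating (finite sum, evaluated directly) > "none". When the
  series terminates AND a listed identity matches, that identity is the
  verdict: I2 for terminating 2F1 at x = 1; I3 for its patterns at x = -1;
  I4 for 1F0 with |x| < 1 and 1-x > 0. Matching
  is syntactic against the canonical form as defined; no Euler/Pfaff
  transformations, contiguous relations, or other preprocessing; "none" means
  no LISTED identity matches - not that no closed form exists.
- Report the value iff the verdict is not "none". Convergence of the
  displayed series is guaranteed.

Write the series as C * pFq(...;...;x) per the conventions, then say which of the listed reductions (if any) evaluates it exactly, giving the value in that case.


Canonical form: C = -2 times 1F2 with upper {1/6}, lower {-4/3, 4/5}, x = 1/9. Verdict: none - at argument 1/9 the multisets {1/6} ; {-4/3, 4/5} match no listed identity.

Structural cue: x = (1/9) and the running product (prefactor -2) telescopes to a rising factorial.
Adjacent-term ratio: r(k) = (1/9) * (k+1/6) / [(k-4/3) (k+4/5) (k+1)] - rational; roots negated = parameters, x = (1/9), C = -2.


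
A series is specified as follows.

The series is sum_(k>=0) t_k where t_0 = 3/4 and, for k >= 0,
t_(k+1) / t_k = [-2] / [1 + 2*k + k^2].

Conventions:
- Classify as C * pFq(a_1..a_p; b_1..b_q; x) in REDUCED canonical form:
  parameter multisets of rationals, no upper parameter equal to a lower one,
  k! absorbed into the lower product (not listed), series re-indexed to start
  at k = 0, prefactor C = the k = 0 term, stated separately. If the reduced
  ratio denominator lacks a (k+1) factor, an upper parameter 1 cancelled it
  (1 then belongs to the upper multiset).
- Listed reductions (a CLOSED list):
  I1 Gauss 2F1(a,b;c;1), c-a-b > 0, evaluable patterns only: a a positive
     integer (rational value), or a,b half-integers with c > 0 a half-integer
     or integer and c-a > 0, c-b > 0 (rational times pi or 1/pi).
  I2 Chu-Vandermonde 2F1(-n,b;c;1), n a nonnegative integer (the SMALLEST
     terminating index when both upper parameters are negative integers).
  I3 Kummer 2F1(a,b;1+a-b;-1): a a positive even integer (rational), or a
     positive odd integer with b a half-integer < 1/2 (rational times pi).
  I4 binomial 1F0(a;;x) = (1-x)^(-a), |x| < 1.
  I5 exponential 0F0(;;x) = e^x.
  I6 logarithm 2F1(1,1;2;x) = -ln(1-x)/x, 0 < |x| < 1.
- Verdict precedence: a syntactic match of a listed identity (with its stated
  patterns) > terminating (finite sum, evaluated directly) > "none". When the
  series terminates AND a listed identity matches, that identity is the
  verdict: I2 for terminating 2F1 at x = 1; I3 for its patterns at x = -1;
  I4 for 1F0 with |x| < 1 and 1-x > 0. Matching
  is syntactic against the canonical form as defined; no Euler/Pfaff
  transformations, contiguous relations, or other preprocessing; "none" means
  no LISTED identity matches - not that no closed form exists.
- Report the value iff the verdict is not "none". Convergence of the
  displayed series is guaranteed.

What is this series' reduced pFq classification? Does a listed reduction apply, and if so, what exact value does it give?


Canonical form: C = 3/4 times 0F1 with upper {-}, lower {1}, x = -2. Verdict: none. Every listed pattern misses the 0F1 form at -2, upper {-}.

Key observation: from the first term 3/4: factor the ratio over Q (prefactor 3/4): negated roots = parameters.
Term ratio: r(k) = (-2) * 1 / [(k+1) (k+1)] - rational; roots negated = parameters, x = (-2), C = 3/4.


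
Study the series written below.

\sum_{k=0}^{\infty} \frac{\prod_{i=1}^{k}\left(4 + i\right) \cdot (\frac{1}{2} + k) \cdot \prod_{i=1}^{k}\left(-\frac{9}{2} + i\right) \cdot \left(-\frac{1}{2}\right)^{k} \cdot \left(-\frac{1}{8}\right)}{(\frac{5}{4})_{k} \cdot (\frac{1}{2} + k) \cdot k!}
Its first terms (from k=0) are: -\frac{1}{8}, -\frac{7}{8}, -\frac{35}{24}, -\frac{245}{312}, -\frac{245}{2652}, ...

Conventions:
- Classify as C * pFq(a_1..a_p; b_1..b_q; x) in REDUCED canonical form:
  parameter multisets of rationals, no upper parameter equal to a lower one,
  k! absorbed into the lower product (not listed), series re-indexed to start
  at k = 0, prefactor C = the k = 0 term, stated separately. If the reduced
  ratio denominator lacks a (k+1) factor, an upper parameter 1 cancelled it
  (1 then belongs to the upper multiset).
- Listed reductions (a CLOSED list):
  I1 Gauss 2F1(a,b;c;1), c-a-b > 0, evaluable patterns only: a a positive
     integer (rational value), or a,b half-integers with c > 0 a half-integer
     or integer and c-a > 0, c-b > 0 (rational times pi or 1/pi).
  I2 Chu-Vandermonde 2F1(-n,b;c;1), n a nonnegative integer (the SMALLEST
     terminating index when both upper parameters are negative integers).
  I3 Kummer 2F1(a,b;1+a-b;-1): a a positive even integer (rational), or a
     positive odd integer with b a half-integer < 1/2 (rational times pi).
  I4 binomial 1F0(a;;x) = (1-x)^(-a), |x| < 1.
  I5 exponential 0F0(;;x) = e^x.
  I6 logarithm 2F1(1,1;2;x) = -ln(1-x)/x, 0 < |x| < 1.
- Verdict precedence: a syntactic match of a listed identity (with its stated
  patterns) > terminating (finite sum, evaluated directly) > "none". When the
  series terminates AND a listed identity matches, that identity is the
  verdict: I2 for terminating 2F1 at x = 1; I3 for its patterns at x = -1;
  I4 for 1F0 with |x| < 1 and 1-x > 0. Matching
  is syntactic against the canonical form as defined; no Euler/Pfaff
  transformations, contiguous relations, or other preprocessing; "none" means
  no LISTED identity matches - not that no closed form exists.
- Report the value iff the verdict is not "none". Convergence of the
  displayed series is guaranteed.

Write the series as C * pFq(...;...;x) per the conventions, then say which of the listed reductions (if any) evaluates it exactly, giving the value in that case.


First insight: with t_0 = -\frac{1}{8}, the running product (prefactor -1/8) telescopes to a rising factorial.
Ratio: r(k) = -\frac{1}{2} * (k-\frac{7}{2}) (k+5) / [(k+\frac{5}{4}) (k+1)] - rational in k, leading ratio -\frac{1}{2}; with t_0 = -\frac{1}{8}, classification follows.

Canonical form: C = -\frac{1}{8} times 2F1 with upper {-\frac{7}{2}, 5}, lower {\frac{5}{4}}, x = -\frac{1}{2}. Verdict: none - at argument -\frac{1}{2} the multisets {-\frac{7}{2}, 5} ; {\frac{5}{4}} match no listed identity.


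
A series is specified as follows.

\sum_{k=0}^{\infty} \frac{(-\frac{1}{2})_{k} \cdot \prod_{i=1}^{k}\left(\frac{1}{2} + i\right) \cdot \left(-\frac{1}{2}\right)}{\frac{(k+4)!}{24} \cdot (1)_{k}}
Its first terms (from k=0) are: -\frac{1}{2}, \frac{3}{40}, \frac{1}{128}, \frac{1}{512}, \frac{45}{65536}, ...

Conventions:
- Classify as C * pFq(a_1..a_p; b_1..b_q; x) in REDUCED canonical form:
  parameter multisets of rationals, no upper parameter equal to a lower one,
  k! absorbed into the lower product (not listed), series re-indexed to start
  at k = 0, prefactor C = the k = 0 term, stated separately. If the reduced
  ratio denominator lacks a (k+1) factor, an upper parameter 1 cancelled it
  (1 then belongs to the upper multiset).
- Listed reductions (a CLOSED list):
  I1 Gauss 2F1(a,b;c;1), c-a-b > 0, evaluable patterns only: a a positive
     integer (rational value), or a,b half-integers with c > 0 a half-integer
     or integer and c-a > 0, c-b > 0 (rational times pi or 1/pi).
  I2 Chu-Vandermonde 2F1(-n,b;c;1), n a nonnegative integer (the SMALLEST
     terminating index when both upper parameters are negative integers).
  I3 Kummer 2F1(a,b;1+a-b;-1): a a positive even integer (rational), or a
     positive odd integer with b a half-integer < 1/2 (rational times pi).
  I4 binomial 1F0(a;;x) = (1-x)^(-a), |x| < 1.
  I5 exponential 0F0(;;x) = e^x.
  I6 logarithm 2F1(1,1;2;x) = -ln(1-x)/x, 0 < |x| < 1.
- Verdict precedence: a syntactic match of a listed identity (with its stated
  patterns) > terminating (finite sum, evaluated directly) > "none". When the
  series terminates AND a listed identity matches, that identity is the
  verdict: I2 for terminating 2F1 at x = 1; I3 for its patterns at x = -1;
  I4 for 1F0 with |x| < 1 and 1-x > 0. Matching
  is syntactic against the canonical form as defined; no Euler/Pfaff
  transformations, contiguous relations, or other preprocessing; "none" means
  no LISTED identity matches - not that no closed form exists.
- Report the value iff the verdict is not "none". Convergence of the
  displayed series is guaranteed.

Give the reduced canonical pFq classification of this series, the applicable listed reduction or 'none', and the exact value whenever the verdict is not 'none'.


This is -\frac{1}{2} * 2F1(-\frac{1}{2}, \frac{3}{2}; 5; 1) in reduced canonical form. Verdict: this is Gauss (I1, half-integer pattern) (x = 1; upper {-\frac{1}{2}, \frac{3}{2}} half-integers, c = 5 in the evaluable pattern). Exact value: \left(-\frac{2048}{1575}\right) / \pi.

Key observation: t_0 = -\frac{1}{2} here, and (1)_k (C = -1/2) is k! itself.
Ratio: r(k) = 1 * (k-\frac{1}{2}) (k+\frac{3}{2}) / [(k+5) (k+1)] - rational; roots negated = parameters, x = 1, C = -\frac{1}{2}.


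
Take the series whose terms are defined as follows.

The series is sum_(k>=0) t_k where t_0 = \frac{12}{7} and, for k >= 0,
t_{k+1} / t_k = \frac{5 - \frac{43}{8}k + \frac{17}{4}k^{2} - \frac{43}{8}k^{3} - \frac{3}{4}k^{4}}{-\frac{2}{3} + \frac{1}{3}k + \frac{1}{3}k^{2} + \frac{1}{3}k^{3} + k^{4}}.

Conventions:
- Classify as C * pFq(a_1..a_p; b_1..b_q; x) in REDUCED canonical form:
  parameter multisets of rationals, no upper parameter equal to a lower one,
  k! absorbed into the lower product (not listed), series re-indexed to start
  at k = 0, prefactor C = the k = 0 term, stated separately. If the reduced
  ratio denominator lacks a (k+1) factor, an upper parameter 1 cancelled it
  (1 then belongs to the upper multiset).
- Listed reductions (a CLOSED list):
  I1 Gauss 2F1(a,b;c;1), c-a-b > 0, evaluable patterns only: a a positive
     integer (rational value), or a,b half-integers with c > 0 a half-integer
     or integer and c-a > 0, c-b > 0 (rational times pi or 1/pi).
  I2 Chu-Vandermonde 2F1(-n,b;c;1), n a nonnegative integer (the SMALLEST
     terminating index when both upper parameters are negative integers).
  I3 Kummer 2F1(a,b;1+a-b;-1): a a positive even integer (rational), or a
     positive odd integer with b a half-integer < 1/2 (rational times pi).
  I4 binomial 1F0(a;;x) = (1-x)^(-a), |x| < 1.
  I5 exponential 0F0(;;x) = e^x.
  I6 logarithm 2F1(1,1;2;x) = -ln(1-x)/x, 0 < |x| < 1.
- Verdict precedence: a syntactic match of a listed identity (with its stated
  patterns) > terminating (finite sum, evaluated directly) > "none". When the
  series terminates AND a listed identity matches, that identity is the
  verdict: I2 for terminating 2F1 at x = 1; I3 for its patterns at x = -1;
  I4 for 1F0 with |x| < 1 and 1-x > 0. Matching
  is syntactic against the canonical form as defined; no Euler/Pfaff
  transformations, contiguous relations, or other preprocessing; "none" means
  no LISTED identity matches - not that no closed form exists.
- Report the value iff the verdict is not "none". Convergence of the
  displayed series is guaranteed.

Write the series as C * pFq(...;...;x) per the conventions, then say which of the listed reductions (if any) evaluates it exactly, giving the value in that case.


At argument -\frac{3}{4}: a 2F1 with upper {-\frac{5}{6}, 8}, lower {-\frac{2}{3}}, scaled by C = \frac{12}{7}. Verdict: no listed reduction: x = -\frac{3}{4} and upper {-\frac{5}{6}, 8} fail every I1-I6 pattern.

Key step: from the first term \frac{12}{7}: cancel k^2 + 1 from the displayed ratio first; then prefactor 12/7.
Adjacent-term ratio: r(k) = -\frac{3}{4} * (k-\frac{5}{6}) (k+8) / [(k-\frac{2}{3}) (k+1)] ; factor over Q: parameters, x = -\frac{3}{4}, and C = \frac{12}{7}.


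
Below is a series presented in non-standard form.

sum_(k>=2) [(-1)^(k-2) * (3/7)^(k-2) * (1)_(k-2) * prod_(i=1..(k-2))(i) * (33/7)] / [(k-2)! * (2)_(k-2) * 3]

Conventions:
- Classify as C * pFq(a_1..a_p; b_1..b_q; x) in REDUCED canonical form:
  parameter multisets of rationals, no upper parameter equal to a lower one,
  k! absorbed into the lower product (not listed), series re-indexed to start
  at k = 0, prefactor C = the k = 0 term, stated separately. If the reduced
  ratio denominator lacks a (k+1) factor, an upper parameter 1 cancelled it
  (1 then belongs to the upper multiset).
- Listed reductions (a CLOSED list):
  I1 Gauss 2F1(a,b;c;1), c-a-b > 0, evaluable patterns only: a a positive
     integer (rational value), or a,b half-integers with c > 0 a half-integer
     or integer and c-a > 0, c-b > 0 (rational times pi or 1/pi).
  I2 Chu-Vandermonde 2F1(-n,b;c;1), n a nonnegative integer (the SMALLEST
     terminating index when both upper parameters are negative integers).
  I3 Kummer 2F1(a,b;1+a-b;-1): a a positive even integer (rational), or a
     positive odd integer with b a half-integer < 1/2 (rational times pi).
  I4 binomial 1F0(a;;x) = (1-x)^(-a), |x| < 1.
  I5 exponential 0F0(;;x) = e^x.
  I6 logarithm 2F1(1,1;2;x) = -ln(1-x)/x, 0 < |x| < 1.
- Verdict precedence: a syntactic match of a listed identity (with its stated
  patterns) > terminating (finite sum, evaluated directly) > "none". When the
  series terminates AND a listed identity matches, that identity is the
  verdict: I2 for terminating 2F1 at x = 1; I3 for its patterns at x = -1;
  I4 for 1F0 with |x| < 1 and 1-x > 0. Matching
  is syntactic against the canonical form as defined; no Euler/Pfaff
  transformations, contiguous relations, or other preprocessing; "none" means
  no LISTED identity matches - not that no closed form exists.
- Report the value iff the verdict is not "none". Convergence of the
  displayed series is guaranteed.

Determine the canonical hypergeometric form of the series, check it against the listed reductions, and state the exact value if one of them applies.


Key observation: x = (-3/7) and the constant factors (C = 11/7) combine into one prefactor.
Term ratio: r(k) = (-3/7) * (k+1) (k+1) / [(k+2) (k+1)] - rational in k. x = (-3/7); t_0 = 11/7; negate the roots.

Prefactor 11/7, argument -3/7: 2F1 with upper {1, 1} over lower {2}. Verdict (x = -3/7): logarithm (I6) applies (the logarithm: parameters (1,1;2), x = -3/7). Its exact value is (11/3) * ln(10/7).


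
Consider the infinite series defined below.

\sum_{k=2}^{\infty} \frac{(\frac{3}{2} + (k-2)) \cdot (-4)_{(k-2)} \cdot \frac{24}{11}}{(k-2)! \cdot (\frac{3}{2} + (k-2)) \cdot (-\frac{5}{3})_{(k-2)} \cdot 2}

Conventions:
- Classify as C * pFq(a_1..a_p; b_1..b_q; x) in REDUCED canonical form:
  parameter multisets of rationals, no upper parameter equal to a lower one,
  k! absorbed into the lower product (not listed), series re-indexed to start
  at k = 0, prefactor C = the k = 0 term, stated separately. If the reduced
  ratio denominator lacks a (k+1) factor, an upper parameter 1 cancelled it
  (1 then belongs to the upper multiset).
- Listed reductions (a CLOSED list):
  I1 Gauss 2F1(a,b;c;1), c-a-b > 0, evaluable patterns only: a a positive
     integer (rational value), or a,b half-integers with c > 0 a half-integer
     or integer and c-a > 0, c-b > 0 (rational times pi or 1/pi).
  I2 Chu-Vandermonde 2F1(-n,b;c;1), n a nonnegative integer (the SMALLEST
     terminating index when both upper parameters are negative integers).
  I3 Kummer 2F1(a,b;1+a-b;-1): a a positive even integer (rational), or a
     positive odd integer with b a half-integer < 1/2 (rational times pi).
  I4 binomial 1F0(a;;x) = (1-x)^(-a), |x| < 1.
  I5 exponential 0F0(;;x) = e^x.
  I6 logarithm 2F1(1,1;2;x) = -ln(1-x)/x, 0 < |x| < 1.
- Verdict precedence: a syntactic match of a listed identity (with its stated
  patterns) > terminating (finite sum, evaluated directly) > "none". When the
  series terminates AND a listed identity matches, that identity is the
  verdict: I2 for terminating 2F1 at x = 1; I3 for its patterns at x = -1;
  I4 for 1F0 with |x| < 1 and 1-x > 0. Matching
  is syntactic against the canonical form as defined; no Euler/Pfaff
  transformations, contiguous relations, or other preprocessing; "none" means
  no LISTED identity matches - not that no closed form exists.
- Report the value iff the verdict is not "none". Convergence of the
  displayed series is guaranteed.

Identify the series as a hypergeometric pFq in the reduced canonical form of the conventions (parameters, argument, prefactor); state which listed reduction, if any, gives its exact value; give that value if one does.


This is \frac{12}{11} * 1F1(-4; -\frac{5}{3}; 1) in reduced canonical form. Verdict: terminating. (-4)_k vanishes past k = 4, leaving a 5-term sum, computed directly. Its exact value is \frac{3}{110}.

The tell: x = 1 and the factor k + 3/2 cancels (top and bottom), leaving C = 12/11, x = 1.
Ratio: r(k) = 1 * (k-4) / [(k-\frac{5}{3}) (k+1)] - rational in k. x = 1; t_0 = \frac{12}{11}; negate the roots.


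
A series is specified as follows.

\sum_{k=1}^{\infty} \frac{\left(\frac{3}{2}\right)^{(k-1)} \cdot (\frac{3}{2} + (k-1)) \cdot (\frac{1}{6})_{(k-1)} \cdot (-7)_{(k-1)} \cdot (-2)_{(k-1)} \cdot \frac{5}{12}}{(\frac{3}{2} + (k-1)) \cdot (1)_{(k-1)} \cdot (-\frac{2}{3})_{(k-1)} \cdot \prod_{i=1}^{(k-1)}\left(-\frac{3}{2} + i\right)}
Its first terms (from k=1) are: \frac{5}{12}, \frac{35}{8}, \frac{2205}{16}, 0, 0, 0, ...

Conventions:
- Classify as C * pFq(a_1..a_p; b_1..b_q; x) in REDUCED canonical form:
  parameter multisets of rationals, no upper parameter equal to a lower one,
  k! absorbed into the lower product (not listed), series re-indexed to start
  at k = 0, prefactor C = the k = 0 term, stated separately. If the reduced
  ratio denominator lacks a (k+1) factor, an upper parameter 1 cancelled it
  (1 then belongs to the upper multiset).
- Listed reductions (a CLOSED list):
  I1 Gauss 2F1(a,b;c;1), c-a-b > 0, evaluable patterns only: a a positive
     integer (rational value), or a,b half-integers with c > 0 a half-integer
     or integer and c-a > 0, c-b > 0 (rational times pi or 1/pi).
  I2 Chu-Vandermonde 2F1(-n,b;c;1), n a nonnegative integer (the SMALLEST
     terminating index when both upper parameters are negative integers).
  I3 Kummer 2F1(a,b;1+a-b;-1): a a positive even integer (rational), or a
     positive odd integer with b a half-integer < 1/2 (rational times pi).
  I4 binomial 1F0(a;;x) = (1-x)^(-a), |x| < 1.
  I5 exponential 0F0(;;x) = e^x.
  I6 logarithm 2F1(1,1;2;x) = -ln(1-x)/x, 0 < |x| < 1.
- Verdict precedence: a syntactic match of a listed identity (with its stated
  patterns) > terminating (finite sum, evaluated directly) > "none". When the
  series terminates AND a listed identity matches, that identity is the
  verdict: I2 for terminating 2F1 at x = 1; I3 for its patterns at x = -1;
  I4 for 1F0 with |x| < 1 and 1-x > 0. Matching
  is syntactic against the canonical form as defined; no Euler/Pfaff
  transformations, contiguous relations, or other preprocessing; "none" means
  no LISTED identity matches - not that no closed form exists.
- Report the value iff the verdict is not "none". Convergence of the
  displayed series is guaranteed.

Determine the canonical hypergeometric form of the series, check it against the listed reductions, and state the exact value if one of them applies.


Canonical form: C = \frac{5}{12} times 3F2 with upper {-7, -2, \frac{1}{6}}, lower {-\frac{2}{3}, -\frac{1}{2}}, x = \frac{3}{2}. Verdict: terminating. (-2)_k vanishes past k = 2, leaving a 3-term sum, computed directly. Hence: \frac{6845}{48}.

Key step: x = \frac{3}{2} and (1)_k (prefactor 5/12) is k! itself.
Ratio: r(k) = \frac{3}{2} * (k-7) (k-2) (k+\frac{1}{6}) / [(k-\frac{2}{3}) (k-\frac{1}{2}) (k+1)] - rational; roots negated = parameters, x = \frac{3}{2}, C = \frac{5}{12}.


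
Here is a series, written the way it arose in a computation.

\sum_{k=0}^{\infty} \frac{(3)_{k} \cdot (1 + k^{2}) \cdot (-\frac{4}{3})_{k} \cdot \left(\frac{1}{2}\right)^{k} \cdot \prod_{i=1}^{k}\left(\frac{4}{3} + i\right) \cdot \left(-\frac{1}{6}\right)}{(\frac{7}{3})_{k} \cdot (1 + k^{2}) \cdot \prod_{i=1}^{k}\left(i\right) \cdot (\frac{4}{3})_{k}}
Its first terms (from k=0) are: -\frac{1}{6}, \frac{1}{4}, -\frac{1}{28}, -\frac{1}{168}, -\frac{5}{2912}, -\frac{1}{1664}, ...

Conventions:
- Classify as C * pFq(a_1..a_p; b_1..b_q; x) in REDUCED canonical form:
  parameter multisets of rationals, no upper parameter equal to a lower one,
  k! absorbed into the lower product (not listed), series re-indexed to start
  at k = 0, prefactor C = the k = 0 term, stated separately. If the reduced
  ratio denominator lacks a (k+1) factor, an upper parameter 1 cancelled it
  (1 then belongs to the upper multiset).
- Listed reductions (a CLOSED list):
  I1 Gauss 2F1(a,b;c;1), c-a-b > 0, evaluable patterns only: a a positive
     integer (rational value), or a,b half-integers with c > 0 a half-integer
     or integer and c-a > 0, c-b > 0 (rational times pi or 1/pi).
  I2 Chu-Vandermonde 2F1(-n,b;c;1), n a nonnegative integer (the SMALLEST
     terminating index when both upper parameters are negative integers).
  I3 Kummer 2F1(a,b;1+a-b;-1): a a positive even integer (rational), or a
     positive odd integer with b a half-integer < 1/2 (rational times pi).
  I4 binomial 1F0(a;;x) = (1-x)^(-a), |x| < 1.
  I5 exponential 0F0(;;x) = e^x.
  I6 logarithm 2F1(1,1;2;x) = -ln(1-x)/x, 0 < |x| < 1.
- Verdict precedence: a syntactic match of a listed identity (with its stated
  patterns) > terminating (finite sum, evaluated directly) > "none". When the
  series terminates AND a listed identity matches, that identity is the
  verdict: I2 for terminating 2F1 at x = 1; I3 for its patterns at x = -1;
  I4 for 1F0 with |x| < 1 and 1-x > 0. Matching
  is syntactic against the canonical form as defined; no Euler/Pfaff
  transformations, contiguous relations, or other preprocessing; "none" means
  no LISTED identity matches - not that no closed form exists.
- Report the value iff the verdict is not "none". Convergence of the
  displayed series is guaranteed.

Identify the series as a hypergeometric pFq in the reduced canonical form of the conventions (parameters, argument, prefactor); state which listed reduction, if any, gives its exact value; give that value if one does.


x = \frac{1}{2} here; the reduced form reads 2F1, upper {-\frac{4}{3}, 3}, lower {\frac{4}{3}}, C = -\frac{1}{6}. Verdict: none - at argument \frac{1}{2} the multisets {-\frac{4}{3}, 3} ; {\frac{4}{3}} match no listed identity.

Structural cue: t_0 = -\frac{1}{6} here, and the parameter 7/3 appears in both the upper and lower lists and cancels (alongside the other common factor).
Consecutive-term ratio: r(k) = \frac{1}{2} * (k-\frac{4}{3}) (k+3) / [(k+\frac{4}{3}) (k+1)] ; factor over Q: parameters, x = \frac{1}{2}, and C = -\frac{1}{6}.


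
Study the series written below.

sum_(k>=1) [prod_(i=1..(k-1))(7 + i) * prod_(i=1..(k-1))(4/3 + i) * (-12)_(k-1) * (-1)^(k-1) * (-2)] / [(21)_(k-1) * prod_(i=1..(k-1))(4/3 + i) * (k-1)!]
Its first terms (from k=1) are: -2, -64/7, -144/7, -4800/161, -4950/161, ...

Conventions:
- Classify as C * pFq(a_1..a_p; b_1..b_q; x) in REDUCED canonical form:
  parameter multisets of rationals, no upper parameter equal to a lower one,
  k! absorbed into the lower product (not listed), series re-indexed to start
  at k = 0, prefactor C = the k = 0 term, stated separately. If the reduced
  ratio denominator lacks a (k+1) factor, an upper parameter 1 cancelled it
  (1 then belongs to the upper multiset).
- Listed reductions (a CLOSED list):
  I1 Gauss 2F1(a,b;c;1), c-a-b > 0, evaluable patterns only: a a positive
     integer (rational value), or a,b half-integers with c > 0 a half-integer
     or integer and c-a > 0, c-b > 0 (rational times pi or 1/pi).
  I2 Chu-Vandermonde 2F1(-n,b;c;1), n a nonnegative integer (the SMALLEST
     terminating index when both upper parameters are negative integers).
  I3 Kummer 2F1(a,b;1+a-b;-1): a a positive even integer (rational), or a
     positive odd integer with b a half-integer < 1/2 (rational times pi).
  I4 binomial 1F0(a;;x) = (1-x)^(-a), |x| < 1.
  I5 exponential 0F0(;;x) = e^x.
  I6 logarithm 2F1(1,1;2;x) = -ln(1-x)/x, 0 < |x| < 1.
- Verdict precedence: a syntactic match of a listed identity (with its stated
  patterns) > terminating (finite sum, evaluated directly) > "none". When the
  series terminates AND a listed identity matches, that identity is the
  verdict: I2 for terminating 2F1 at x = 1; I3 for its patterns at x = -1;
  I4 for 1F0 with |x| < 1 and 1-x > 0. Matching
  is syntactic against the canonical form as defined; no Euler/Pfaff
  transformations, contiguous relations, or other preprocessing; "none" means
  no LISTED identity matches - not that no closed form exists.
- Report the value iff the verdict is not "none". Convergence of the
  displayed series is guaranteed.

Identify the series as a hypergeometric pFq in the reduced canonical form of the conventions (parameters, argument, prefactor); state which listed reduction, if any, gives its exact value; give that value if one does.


x = -1 here; the reduced form reads 2F1, upper {-12, 8}, lower {21}, C = -2. Verdict: Kummer's theorem (I3) fires (x = -1; c = 21 equals 1+a-b for upper {-12, 8}: listed pattern). Its exact value is -969/7.

Key observation: t_0 = -2 here, and the running product (prefactor -2) telescopes to a rising factorial.
Ratio: r(k) = (-1) * (k-12) (k+8) / [(k+21) (k+1)] ; factor over Q: parameters, x = (-1), and C = -2.


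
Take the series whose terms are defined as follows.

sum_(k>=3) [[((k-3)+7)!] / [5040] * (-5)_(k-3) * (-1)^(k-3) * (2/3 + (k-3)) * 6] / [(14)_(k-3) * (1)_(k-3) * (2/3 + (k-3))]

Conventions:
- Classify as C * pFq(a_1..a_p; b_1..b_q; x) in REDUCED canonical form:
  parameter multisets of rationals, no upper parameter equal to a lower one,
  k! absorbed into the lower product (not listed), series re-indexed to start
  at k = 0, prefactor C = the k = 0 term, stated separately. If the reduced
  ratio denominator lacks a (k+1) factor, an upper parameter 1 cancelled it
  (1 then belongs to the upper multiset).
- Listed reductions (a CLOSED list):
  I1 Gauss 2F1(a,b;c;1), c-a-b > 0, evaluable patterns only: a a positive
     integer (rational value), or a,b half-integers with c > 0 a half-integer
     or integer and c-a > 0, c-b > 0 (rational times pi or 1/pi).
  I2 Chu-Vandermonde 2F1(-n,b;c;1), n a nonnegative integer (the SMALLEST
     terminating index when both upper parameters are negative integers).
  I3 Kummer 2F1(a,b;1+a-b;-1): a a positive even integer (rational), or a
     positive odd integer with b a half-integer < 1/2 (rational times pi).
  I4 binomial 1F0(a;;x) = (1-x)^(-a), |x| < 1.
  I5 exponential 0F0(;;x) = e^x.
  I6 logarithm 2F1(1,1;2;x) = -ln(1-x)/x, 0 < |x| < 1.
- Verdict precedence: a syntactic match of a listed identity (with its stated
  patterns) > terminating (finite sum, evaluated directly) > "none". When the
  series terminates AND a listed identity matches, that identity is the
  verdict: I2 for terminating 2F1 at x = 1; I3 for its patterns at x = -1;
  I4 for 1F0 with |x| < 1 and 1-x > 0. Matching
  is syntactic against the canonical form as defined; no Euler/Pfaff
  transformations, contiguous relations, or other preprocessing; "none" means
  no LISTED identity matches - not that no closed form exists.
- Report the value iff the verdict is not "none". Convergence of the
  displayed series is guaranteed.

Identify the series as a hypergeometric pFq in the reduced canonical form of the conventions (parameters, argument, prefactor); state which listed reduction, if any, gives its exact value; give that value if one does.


The series (x = -1) is 2F1: upper {-5, 8}, lower {14}, prefactor 6. Verdict (x = -1): the Kummer evaluation I3 applies (x = -1; c = 14 equals 1+a-b for upper {-5, 8}: listed pattern). Value: 429/7.

The tell: with t_0 = 6, (1)_k (prefactor 6) is k! itself.
Adjacent-term ratio: r(k) = (-1) * (k-5) (k+8) / [(k+14) (k+1)] - rational in k. x = (-1); t_0 = 6; negate the roots.


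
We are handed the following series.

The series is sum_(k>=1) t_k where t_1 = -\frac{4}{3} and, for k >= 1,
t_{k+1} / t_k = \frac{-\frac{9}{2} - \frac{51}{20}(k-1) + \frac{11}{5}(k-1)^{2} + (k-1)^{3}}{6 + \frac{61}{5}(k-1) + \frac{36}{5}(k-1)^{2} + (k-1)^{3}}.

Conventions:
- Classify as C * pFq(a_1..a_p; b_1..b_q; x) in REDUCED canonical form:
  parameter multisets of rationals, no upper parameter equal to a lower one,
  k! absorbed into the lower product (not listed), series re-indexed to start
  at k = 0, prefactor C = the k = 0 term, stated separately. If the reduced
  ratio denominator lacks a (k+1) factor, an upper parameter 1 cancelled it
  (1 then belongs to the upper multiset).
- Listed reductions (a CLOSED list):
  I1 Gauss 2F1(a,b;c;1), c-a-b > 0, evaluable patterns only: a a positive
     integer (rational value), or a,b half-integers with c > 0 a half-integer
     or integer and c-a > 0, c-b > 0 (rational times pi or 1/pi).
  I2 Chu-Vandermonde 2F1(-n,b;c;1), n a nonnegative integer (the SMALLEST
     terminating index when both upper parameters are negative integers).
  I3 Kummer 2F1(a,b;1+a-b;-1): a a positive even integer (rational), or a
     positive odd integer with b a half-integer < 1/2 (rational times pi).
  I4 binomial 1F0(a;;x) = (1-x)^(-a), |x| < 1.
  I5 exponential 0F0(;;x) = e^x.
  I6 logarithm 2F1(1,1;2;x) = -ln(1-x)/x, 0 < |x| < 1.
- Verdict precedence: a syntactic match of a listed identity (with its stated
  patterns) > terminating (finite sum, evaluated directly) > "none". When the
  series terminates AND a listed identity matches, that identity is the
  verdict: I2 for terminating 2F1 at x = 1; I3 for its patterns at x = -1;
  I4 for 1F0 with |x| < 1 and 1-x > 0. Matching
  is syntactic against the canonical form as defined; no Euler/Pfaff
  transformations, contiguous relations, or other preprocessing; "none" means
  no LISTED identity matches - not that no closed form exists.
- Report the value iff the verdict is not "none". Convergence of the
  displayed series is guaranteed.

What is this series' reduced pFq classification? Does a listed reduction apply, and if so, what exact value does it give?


Classification (C = -\frac{4}{3}): 2F1 with upper {-\frac{3}{2}, \frac{5}{2}}, lower {5}, argument x = 1. Verdict (x = 1): Gauss (I1, half-integer pattern) applies (x = 1; upper {-\frac{3}{2}, \frac{5}{2}} half-integers, c = 5 in the evaluable pattern). Exact value: \left(-\frac{16384}{10395}\right) / \pi.

The tell: from the first term -\frac{4}{3}: factor the ratio over Q (C = -4/3): negated roots = parameters.
Consecutive-term ratio: r(k) = 1 * (k-\frac{3}{2}) (k+\frac{5}{2}) / [(k+5) (k+1)] - rational in k. x = 1; t_0 = -\frac{4}{3}; negate the roots.


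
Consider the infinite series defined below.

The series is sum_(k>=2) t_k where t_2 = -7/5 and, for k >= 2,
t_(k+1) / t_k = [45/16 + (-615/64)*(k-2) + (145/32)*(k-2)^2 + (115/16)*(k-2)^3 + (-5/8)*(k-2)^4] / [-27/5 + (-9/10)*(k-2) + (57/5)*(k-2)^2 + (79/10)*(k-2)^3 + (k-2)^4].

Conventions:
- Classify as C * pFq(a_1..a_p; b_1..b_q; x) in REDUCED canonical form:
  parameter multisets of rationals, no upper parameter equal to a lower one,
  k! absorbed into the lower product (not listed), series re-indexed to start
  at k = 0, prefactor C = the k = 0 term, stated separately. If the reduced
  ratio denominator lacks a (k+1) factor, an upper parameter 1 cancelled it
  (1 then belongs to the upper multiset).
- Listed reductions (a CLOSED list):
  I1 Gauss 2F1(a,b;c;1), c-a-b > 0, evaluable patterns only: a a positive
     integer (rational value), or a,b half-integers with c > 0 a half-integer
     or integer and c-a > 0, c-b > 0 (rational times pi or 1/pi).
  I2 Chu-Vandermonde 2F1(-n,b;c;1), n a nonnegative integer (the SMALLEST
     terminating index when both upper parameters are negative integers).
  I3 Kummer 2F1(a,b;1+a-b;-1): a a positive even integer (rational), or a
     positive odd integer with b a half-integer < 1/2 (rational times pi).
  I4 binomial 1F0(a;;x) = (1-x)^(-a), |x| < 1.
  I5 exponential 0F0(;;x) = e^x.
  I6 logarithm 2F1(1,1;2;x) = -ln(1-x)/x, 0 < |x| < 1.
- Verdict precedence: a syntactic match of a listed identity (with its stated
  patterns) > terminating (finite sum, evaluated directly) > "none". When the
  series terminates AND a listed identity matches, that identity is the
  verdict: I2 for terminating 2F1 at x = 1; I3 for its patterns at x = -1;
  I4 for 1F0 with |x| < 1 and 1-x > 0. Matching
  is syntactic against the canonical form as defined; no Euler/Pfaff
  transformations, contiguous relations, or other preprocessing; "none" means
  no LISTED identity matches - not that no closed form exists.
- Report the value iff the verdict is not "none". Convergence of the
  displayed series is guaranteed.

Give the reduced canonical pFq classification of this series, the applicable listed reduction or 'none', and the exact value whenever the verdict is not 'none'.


x = -5/8 here; the reduced form reads 3F2, upper {-12, -1/2, -1/2}, lower {-3/5, 6}, C = -7/5. Verdict: terminating. (-12)_k vanishes past k = 12, leaving a 13-term sum, computed directly. Its exact value is -586592436312265496417374629493183/1981396438852018130259536479518720.

The tell: t_0 being -7/5, the ratio is unreduced: k + 3/2 divides both sides (prefactor -7/5).
Consecutive-term ratio: r(k) = (-5/8) * (k-12) (k-1/2) (k-1/2) / [(k-3/5) (k+6) (k+1)] - rational in k, leading ratio (-5/8); with t_0 = -7/5, classification follows.


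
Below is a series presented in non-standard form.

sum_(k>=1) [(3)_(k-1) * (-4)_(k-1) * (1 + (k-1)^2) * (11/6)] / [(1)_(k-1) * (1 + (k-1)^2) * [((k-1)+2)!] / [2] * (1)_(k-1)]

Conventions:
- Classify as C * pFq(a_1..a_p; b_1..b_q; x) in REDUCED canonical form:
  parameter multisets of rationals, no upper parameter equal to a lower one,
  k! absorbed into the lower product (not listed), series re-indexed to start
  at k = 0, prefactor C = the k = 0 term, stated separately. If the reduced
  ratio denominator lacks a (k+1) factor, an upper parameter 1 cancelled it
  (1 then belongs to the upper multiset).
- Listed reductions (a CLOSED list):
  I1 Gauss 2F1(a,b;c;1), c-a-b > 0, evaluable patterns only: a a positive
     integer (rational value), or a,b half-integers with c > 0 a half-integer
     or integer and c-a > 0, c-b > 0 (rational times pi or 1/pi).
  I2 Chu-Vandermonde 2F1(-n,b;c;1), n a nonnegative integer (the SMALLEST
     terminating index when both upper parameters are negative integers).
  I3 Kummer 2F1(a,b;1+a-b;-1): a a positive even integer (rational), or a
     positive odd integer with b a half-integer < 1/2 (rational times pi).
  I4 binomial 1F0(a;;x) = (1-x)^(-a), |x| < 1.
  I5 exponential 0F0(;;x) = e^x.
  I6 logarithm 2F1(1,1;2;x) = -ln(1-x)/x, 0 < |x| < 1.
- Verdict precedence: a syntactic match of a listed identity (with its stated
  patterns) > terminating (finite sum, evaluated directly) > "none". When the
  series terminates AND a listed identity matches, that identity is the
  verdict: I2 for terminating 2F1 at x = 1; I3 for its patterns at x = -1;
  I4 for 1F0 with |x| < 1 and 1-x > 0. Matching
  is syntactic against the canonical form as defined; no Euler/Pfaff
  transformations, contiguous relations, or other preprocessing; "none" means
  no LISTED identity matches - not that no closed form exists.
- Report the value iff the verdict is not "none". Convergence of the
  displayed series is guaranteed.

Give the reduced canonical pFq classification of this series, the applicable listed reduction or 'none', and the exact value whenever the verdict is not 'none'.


Prefactor 11/6, argument 1: 1F1 with upper {-4} over lower {1}. Verdict: terminating (-4 upstairs). 5 nonzero terms in all; added directly. Value: -55/48.

Key step: from the first term 11/6: the parameter 3 appears in both the upper and lower lists and cancels (alongside the other common factor).
Ratio: r(k) = 1 * (k-4) / [(k+1) (k+1)] - rational in k. x = 1; t_0 = 11/6; negate the roots.
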